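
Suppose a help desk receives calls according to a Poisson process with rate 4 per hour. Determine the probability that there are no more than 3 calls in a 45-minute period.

0.6472

Over the interval, μ = 4 × 0.75 = 3 (a 45-minute period = 0.75 hours).
P(N ≤ 3) = Σ_{j=0}^{3} e^(−μ) μ^j/j! ≈ 0.6472.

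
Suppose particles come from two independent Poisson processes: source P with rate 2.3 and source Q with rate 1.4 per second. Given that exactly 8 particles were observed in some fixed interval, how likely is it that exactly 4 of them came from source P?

0.2142

Given the total, each event is independently from source P with probability p = λ_P/(λ_P+λ_Q) = 2.3/3.7 ≈ 0.6216.
So K ~ Binomial(8, 2.3/3.7): P(K = 4) = C(8,4) · (2.3/3.7)^4 · (1.4/3.7)^4 ≈ 0.2142.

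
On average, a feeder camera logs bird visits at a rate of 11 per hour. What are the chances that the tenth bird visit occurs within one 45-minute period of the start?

0.3148

Over the interval, μ = 11 × 0.75 = 8.25 (a 45-minute period = 0.75 hours).
The tenth arrival falls in the interval iff at least 10 events occur there: P(S_10 ≤ t) = P(N ≥ 10) = 1 − P(N ≤ 9) ≈ 0.3148.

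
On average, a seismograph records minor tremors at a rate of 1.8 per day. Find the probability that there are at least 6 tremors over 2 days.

Over the interval, μ = 1.8 × 2 = 3.6 (2 days).
P(N ≥ 6) = 1 − P(N ≤ 5) = 1 − Σ_{j=0}^{5} e^(−μ) μ^j/j! ≈ 0.1559.

0.1559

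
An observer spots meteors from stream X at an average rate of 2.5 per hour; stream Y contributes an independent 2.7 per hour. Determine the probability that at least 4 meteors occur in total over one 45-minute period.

0.5468

Independent Poisson processes superpose: combined rate λ = 2.5 + 2.7 = 5.2 per hour.
Over the interval, μ = 5.2 × 0.75 = 3.9 (a 45-minute period = 0.75 hours).
P(N ≥ 4) = 1 − P(N ≤ 3) ≈ 0.5468.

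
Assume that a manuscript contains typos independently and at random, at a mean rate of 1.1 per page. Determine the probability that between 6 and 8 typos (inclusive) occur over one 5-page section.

Over the interval, μ = 1.1 × 5 = 5.5 (a 5-page section = 5 pages).
P(6 ≤ N ≤ 8) = Σ_{j=6}^{8} e^(−5.5) · 5.5^j/j! ≈ 0.3654.

0.3654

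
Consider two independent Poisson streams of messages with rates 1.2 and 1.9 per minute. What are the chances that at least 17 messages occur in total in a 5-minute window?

Independent Poisson processes superpose: combined rate λ = 1.2 + 1.9 = 3.1 per minute.
Over the interval, μ = 3.1 × 5 = 15.5 (a 5-minute window = 5 minutes).
P(N ≥ 17) = 1 − P(N ≤ 16) ≈ 0.3846.

0.3846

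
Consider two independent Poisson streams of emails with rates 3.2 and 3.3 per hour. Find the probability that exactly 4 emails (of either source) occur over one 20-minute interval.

Independent Poisson processes superpose: combined rate λ = 3.2 + 3.3 = 6.5 per hour.
Over the interval, μ = 6.5 × 1/3 ≈ 2.16667 (a 20-minute interval = 1/3 hours).
P(N = 4) = e^(−2.16667) · 2.16667^4/4! ≈ 0.1052.

0.1052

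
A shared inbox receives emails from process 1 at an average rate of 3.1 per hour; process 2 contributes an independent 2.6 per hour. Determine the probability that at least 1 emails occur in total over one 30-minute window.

0.9422

Independent Poisson processes superpose: combined rate λ = 3.1 + 2.6 = 5.7 per hour.
Over the interval, μ = 5.7 × 0.5 = 2.85 (a 30-minute window = 0.5 hours).
P(N ≥ 1) = 1 − P(N ≤ 0) ≈ 0.9422.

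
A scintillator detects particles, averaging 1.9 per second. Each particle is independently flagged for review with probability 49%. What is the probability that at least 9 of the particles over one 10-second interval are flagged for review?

0.5844

Thinning: the particles that are flagged for review themselves form a Poisson process with rate 0.49 × 1.9 = 0.931 per second.
Over the interval, μ = 0.931 × 10 = 9.31 (a 10-second interval = 10 seconds).
P(N ≥ 9) = 1 − P(N ≤ 8) ≈ 0.5844.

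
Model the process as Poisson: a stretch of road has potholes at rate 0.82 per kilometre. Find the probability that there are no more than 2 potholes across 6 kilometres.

0.1316

Over the interval, μ = 0.82 × 6 = 4.92 (6 kilometres).
P(N ≤ 2) = Σ_{j=0}^{2} e^(−μ) μ^j/j! ≈ 0.1316.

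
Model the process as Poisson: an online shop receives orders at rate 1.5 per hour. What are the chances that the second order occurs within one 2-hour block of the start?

Over the interval, μ = 1.5 × 2 = 3 (a 2-hour block = 2 hours).
The second arrival falls in the interval iff at least 2 events occur there: P(S_2 ≤ t) = P(N ≥ 2) = 1 − P(N ≤ 1) ≈ 0.8009.

0.8009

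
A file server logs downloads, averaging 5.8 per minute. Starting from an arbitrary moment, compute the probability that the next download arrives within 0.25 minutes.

Inter-arrival times are exponential with rate λ = 5.8 per minute.
P(T ≤ 0.25) = 1 − e^(−λt) = 1 − e^(−5.8 × 0.25) = 1 − e^(−1.45) ≈ 0.7654.

0.7654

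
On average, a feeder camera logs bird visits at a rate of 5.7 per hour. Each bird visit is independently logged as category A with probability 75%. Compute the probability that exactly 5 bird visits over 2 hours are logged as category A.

Thinning: the bird visits that are logged as category A themselves form a Poisson process with rate 0.75 × 5.7 = 4.275 per hour.
Over the interval, μ = 4.275 × 2 = 8.55 (2 hours).
P(N = 5) = e^(−8.55) · 8.55^5/5! ≈ 0.0737.

0.0737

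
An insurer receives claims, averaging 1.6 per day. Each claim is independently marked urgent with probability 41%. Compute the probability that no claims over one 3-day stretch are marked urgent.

0.1397

Thinning: the claims that are marked urgent themselves form a Poisson process with rate 0.41 × 1.6 = 0.656 per day.
Over the interval, μ = 0.656 × 3 = 1.968 (a 3-day stretch = 3 days).
P(N = 0) = e^(−1.968) · 1.968^0/0! ≈ 0.1397.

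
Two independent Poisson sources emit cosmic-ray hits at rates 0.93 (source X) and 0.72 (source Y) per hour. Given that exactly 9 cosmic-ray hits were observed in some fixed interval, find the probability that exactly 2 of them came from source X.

0.0345

Given the total, each event is independently from source X with probability p = λ_X/(λ_X+λ_Y) = 0.93/1.65 ≈ 0.5636.
So K ~ Binomial(9, 0.93/1.65): P(K = 2) = C(9,2) · (0.93/1.65)^2 · (0.72/1.65)^7 ≈ 0.0345.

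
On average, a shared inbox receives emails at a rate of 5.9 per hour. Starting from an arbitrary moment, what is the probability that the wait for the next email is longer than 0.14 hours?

The wait for the next event is exponential with rate λ = 5.9 per hour.
P(T > 0.14) = e^(−λt) = e^(−5.9 × 0.14) = e^(−0.826) ≈ 0.4378.

0.4378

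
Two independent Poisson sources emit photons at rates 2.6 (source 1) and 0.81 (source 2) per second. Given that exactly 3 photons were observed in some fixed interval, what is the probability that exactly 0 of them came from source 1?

Given the total, each event is independently from source 1 with probability p = λ_1/(λ_1+λ_2) = 2.6/3.41 ≈ 0.7625.
So K ~ Binomial(3, 2.6/3.41): P(K = 0) = C(3,0) · (2.6/3.41)^0 · (0.81/3.41)^3 ≈ 0.0134.

0.0134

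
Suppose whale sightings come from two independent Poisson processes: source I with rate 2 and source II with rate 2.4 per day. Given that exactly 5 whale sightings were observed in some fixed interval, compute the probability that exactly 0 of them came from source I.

0.0483

Given the total, each event is independently from source I with probability p = λ_I/(λ_I+λ_II) = 2/4.4 ≈ 0.4545.
So K ~ Binomial(5, 2/4.4): P(K = 0) = C(5,0) · (2/4.4)^0 · (2.4/4.4)^5 ≈ 0.0483.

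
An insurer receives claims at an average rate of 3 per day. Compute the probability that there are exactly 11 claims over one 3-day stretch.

0.0970

Over the interval, μ = 3 × 3 = 9 (a 3-day stretch = 3 days).
P(N = 11) = e^(−μ) μ^11/11! = e^(−9) · 9^11/39916800 ≈ 0.0970.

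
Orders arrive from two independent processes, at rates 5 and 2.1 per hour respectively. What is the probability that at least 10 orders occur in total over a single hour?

0.1798

Independent Poisson processes superpose: combined rate λ = 5 + 2.1 = 7.1 per hour.
So μ = 7.1.
P(N ≥ 10) = 1 − P(N ≤ 9) ≈ 0.1798.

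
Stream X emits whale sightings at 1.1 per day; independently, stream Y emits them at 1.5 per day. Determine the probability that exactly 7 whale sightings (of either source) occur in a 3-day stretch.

Independent Poisson processes superpose: combined rate λ = 1.1 + 1.5 = 2.6 per day.
Over the interval, μ = 2.6 × 3 = 7.8 (a 3-day stretch = 3 days).
P(N = 7) = e^(−7.8) · 7.8^7/7! ≈ 0.1428.

0.1428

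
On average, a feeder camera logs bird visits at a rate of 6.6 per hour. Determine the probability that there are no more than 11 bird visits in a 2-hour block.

0.3332

Over the interval, μ = 6.6 × 2 = 13.2 (a 2-hour block = 2 hours).
P(N ≤ 11) = Σ_{j=0}^{11} e^(−μ) μ^j/j! ≈ 0.3332.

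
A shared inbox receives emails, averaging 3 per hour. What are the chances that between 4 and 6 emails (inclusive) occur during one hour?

With mean μ = 3 per hour,
P(4 ≤ N ≤ 6) = Σ_{j=4}^{6} e^(−3) · 3^j/j! ≈ 0.3193.

0.3193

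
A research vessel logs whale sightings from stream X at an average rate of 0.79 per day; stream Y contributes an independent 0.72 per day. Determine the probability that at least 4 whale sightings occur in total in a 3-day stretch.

Independent Poisson processes superpose: combined rate λ = 0.79 + 0.72 = 1.51 per day.
Over the interval, μ = 1.51 × 3 = 4.53 (a 3-day stretch = 3 days).
P(N ≥ 4) = 1 − P(N ≤ 3) ≈ 0.6627.

0.6627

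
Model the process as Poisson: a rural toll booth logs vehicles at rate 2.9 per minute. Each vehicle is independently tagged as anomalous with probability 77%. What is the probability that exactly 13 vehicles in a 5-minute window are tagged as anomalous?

Thinning: the vehicles that are tagged as anomalous themselves form a Poisson process with rate 0.77 × 2.9 = 2.233 per minute.
Over the interval, μ = 2.233 × 5 = 11.165 (a 5-minute window = 5 minutes).
P(N = 13) = e^(−11.165) · 11.165^13/13! ≈ 0.0953.

0.0953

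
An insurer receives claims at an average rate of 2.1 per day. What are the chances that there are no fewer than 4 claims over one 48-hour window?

Over the interval, μ = 2.1 × 2 = 4.2 (a 48-hour window = 2 days).
P(N ≥ 4) = 1 − P(N ≤ 3) = 1 − Σ_{j=0}^{3} e^(−μ) μ^j/j! ≈ 0.6046.

0.6046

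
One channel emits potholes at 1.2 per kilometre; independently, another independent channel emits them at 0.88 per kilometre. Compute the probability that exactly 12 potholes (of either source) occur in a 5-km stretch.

0.1017

Independent Poisson processes superpose: combined rate λ = 1.2 + 0.88 = 2.08 per kilometre.
Over the interval, μ = 2.08 × 5 = 10.4 (a 5-km stretch = 5 kilometres).
P(N = 12) = e^(−10.4) · 10.4^12/12! ≈ 0.1017.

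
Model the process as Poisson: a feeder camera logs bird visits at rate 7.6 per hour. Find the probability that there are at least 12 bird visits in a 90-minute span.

0.4684

Over the interval, μ = 7.6 × 1.5 = 11.4 (a 90-minute span = 1.5 hours).
P(N ≥ 12) = 1 − P(N ≤ 11) = 1 − Σ_{j=0}^{11} e^(−μ) μ^j/j! ≈ 0.4684.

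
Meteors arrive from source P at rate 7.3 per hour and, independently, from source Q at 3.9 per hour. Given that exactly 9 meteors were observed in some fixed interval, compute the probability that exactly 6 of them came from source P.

0.2719

Given the total, each event is independently from source P with probability p = λ_P/(λ_P+λ_Q) = 7.3/11.2 ≈ 0.6518.
So K ~ Binomial(9, 7.3/11.2): P(K = 6) = C(9,6) · (7.3/11.2)^6 · (3.9/11.2)^3 ≈ 0.2719.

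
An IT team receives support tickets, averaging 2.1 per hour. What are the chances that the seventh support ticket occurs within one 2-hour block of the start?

Over the interval, μ = 2.1 × 2 = 4.2 (a 2-hour block = 2 hours).
The seventh arrival falls in the interval iff at least 7 events occur there: P(S_7 ≤ t) = P(N ≥ 7) = 1 − P(N ≤ 6) ≈ 0.1325.

0.1325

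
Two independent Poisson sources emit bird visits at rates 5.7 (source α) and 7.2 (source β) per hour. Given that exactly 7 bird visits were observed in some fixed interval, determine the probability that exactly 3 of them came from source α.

0.2930

Given the total, each event is independently from source α with probability p = λ_α/(λ_α+λ_β) = 5.7/12.9 ≈ 0.4419.
So K ~ Binomial(7, 5.7/12.9): P(K = 3) = C(7,3) · (5.7/12.9)^3 · (7.2/12.9)^4 ≈ 0.2930.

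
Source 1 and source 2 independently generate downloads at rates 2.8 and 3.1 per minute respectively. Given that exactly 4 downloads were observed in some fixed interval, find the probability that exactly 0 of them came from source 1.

Given the total, each event is independently from source 1 with probability p = λ_1/(λ_1+λ_2) = 2.8/5.9 ≈ 0.4746.
So K ~ Binomial(4, 2.8/5.9): P(K = 0) = C(4,0) · (2.8/5.9)^0 · (3.1/5.9)^4 ≈ 0.0762.

0.0762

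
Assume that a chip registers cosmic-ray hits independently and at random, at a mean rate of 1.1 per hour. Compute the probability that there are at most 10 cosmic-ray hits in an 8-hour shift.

Over the interval, μ = 1.1 × 8 = 8.8 (an 8-hour shift = 8 hours).
P(N ≤ 10) = Σ_{j=0}^{10} e^(−μ) μ^j/j! ≈ 0.7294.

0.7294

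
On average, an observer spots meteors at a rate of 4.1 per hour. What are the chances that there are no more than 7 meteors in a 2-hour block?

Over the interval, μ = 4.1 × 2 = 8.2 (a 2-hour block = 2 hours).
P(N ≤ 7) = Σ_{j=0}^{7} e^(−μ) μ^j/j! ≈ 0.4254.

0.4254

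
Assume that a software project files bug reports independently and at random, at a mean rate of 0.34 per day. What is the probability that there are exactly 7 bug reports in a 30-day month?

Over the interval, μ = 0.34 × 30 = 10.2 (a 30-day month = 30 days).
P(N = 7) = e^(−μ) μ^7/7! = e^(−10.2) · 10.2^7/5040 ≈ 0.0847.

0.0847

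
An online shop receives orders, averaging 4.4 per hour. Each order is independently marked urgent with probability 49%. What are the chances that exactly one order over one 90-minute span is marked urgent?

0.1274

Thinning: the orders that are marked urgent themselves form a Poisson process with rate 0.49 × 4.4 = 2.156 per hour.
Over the interval, μ = 2.156 × 1.5 = 3.234 (a 90-minute span = 1.5 hours).
P(N = 1) = e^(−3.234) · 3.234^1/1! ≈ 0.1274.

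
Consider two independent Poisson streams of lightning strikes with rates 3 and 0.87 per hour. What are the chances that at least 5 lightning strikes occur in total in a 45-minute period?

0.1686

Independent Poisson processes superpose: combined rate λ = 3 + 0.87 = 3.87 per hour.
Over the interval, μ = 3.87 × 0.75 = 2.9025 (a 45-minute period = 0.75 hours).
P(N ≥ 5) = 1 − P(N ≤ 4) ≈ 0.1686.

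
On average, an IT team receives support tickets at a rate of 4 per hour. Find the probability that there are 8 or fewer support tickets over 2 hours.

0.5925

Over the interval, μ = 4 × 2 = 8 (2 hours).
P(N ≤ 8) = Σ_{j=0}^{8} e^(−μ) μ^j/j! ≈ 0.5925.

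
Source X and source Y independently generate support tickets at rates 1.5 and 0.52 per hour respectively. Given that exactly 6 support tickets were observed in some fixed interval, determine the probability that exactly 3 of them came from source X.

Given the total, each event is independently from source X with probability p = λ_X/(λ_X+λ_Y) = 1.5/2.02 ≈ 0.7426.
So K ~ Binomial(6, 1.5/2.02): P(K = 3) = C(6,3) · (1.5/2.02)^3 · (0.52/2.02)^3 ≈ 0.1397.

0.1397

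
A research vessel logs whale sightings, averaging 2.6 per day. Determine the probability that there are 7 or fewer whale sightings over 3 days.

0.4812

Over the interval, μ = 2.6 × 3 = 7.8 (3 days).
P(N ≤ 7) = Σ_{j=0}^{7} e^(−μ) μ^j/j! ≈ 0.4812.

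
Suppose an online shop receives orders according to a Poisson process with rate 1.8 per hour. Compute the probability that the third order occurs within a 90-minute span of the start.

Over the interval, μ = 1.8 × 1.5 = 2.7 (a 90-minute span = 1.5 hours).
The third arrival falls in the interval iff at least 3 events occur there: P(S_3 ≤ t) = P(N ≥ 3) = 1 − P(N ≤ 2) ≈ 0.5064.

0.5064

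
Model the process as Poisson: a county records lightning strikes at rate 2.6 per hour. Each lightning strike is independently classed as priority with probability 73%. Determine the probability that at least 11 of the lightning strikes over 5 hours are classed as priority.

0.3534

Thinning: the lightning strikes that are classed as priority themselves form a Poisson process with rate 0.73 × 2.6 = 1.898 per hour.
Over the interval, μ = 1.898 × 5 = 9.49 (5 hours).
P(N ≥ 11) = 1 − P(N ≤ 10) ≈ 0.3534.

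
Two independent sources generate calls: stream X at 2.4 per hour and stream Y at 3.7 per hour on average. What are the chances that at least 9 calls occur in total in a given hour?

0.1633

Independent Poisson processes superpose: combined rate λ = 2.4 + 3.7 = 6.1 per hour.
So μ = 6.1.
P(N ≥ 9) = 1 − P(N ≤ 8) ≈ 0.1633.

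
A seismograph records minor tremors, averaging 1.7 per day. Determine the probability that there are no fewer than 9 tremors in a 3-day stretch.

0.0748

Over the interval, μ = 1.7 × 3 = 5.1 (a 3-day stretch = 3 days).
P(N ≥ 9) = 1 − P(N ≤ 8) = 1 − Σ_{j=0}^{8} e^(−μ) μ^j/j! ≈ 0.0748.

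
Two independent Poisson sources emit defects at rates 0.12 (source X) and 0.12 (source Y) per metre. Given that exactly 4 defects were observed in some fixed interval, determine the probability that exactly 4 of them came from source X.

Given the total, each event is independently from source X with probability p = λ_X/(λ_X+λ_Y) = 0.12/0.24 = 0.5000.
So K ~ Binomial(4, 0.12/0.24): P(K = 4) = C(4,4) · (0.12/0.24)^4 · (0.12/0.24)^0 ≈ 0.0625.

0.0625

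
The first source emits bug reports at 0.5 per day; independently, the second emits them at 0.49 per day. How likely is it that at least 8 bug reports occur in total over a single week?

0.3909

Independent Poisson processes superpose: combined rate λ = 0.5 + 0.49 = 0.99 per day.
Over the interval, μ = 0.99 × 7 = 6.93 (a week = 7 days).
P(N ≥ 8) = 1 − P(N ≤ 7) ≈ 0.3909.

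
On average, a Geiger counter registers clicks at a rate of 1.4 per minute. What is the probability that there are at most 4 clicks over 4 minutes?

0.3422

Over the interval, μ = 1.4 × 4 = 5.6 (4 minutes).
P(N ≤ 4) = Σ_{j=0}^{4} e^(−μ) μ^j/j! ≈ 0.3422.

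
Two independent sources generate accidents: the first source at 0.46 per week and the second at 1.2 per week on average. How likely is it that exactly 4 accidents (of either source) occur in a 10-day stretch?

0.1230

Independent Poisson processes superpose: combined rate λ = 0.46 + 1.2 = 1.66 per week.
Over the interval, μ = 1.66 × 10/7 ≈ 2.37143 (a 10-day stretch = 10/7 weeks).
P(N = 4) = e^(−2.37143) · 2.37143^4/4! ≈ 0.1230.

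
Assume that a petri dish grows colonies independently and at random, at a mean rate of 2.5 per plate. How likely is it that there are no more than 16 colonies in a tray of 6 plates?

Over the interval, μ = 2.5 × 6 = 15 (a tray of 6 plates = 6 plates).
P(N ≤ 16) = Σ_{j=0}^{16} e^(−μ) μ^j/j! ≈ 0.6641.

0.6641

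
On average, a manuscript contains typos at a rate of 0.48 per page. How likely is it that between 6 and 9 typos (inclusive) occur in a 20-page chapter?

Over the interval, μ = 0.48 × 20 = 9.6 (a 20-page chapter = 20 pages).
P(6 ≤ N ≤ 9) = Σ_{j=6}^{9} e^(−9.6) · 9.6^j/j! ≈ 0.4250.

0.4250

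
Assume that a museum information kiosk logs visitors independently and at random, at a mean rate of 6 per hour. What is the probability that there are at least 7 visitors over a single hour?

0.3937

With mean μ = 6 per hour,
P(N ≥ 7) = 1 − P(N ≤ 6) = 1 − Σ_{j=0}^{6} e^(−μ) μ^j/j! ≈ 0.3937.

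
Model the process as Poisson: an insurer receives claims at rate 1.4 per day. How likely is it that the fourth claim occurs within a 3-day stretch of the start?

0.6046

Over the interval, μ = 1.4 × 3 = 4.2 (a 3-day stretch = 3 days).
The fourth arrival falls in the interval iff at least 4 events occur there: P(S_4 ≤ t) = P(N ≥ 4) = 1 − P(N ≤ 3) ≈ 0.6046.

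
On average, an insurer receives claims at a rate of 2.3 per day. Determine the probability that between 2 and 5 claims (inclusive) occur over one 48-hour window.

Over the interval, μ = 2.3 × 2 = 4.6 (a 48-hour window = 2 days).
P(2 ≤ N ≤ 5) = Σ_{j=2}^{5} e^(−4.6) · 4.6^j/j! ≈ 0.6295.

0.6295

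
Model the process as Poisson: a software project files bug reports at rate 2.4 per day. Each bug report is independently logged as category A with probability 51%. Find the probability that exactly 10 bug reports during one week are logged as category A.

Thinning: the bug reports that are logged as category A themselves form a Poisson process with rate 0.51 × 2.4 = 1.224 per day.
Over the interval, μ = 1.224 × 7 = 8.568 (a week = 7 days).
P(N = 10) = e^(−8.568) · 8.568^10/10! ≈ 0.1117.

0.1117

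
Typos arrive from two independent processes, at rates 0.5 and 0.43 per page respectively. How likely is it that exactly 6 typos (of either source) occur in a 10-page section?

0.0822

Independent Poisson processes superpose: combined rate λ = 0.5 + 0.43 = 0.93 per page.
Over the interval, μ = 0.93 × 10 = 9.3 (a 10-page section = 10 pages).
P(N = 6) = e^(−9.3) · 9.3^6/6! ≈ 0.0822.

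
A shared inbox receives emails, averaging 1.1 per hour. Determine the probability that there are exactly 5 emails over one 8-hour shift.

Over the interval, μ = 1.1 × 8 = 8.8 (an 8-hour shift = 8 hours).
P(N = 5) = e^(−μ) μ^5/5! = e^(−8.8) · 8.8^5/120 ≈ 0.0663.

0.0663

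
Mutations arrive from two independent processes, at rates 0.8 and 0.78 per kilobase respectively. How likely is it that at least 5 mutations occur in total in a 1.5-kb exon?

Independent Poisson processes superpose: combined rate λ = 0.8 + 0.78 = 1.58 per kilobase.
Over the interval, μ = 1.58 × 1.5 = 2.37 (a 1.5-kb exon = 1.5 kilobases).
P(N ≥ 5) = 1 − P(N ≤ 4) ≈ 0.0921.

0.0921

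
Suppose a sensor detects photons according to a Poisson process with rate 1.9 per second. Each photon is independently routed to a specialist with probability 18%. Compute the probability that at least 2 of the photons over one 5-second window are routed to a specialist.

0.5099

Thinning: the photons that are routed to a specialist themselves form a Poisson process with rate 0.18 × 1.9 = 0.342 per second.
Over the interval, μ = 0.342 × 5 = 1.71 (a 5-second window = 5 seconds).
P(N ≥ 2) = 1 − P(N ≤ 1) ≈ 0.5099.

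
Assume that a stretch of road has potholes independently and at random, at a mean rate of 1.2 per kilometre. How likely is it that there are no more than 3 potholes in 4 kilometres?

Over the interval, μ = 1.2 × 4 = 4.8 (4 kilometres).
P(N ≤ 3) = Σ_{j=0}^{3} e^(−μ) μ^j/j! ≈ 0.2942.

0.2942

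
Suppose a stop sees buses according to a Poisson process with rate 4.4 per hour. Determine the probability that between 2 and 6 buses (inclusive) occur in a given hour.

0.7773

With mean μ = 4.4 per hour,
P(2 ≤ N ≤ 6) = Σ_{j=2}^{6} e^(−4.4) · 4.4^j/j! ≈ 0.7773.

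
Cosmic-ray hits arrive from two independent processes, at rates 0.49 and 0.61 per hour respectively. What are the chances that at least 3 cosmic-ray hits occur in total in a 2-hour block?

0.3773

Independent Poisson processes superpose: combined rate λ = 0.49 + 0.61 = 1.1 per hour.
Over the interval, μ = 1.1 × 2 = 2.2 (a 2-hour block = 2 hours).
P(N ≥ 3) = 1 − P(N ≤ 2) ≈ 0.3773.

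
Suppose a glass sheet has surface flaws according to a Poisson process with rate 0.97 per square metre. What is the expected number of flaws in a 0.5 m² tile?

E[N] = λt = 0.97 × 0.5 = 0.485 (a 0.5 m² tile = 0.5 square metres).

0.485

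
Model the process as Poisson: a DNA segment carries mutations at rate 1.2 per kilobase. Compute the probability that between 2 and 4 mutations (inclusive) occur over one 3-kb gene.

0.5807

Over the interval, μ = 1.2 × 3 = 3.6 (a 3-kb gene = 3 kilobases).
P(2 ≤ N ≤ 4) = Σ_{j=2}^{4} e^(−3.6) · 3.6^j/j! ≈ 0.5807.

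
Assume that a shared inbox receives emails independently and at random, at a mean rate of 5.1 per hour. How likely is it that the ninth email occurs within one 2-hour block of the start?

Over the interval, μ = 5.1 × 2 = 10.2 (a 2-hour block = 2 hours).
The ninth arrival falls in the interval iff at least 9 events occur there: P(S_9 ≤ t) = P(N ≥ 9) = 1 − P(N ≤ 8) ≈ 0.6892.

0.6892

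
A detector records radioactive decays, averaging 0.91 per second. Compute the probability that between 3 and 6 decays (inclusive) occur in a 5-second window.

0.6566

Over the interval, μ = 0.91 × 5 = 4.55 (a 5-second window = 5 seconds).
P(3 ≤ N ≤ 6) = Σ_{j=3}^{6} e^(−4.55) · 4.55^j/j! ≈ 0.6566.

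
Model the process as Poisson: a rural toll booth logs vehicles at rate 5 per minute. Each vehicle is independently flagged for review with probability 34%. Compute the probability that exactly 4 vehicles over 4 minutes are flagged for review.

0.0992

Thinning: the vehicles that are flagged for review themselves form a Poisson process with rate 0.34 × 5 = 1.7 per minute.
Over the interval, μ = 1.7 × 4 = 6.8 (4 minutes).
P(N = 4) = e^(−6.8) · 6.8^4/4! ≈ 0.0992.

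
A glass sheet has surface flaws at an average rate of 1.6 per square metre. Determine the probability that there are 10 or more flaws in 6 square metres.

Over the interval, μ = 1.6 × 6 = 9.6 (6 square metres).
P(N ≥ 10) = 1 − P(N ≤ 9) = 1 − Σ_{j=0}^{9} e^(−μ) μ^j/j! ≈ 0.4911.

0.4911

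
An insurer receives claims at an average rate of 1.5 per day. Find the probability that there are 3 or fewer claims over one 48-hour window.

Over the interval, μ = 1.5 × 2 = 3 (a 48-hour window = 2 days).
P(N ≤ 3) = Σ_{j=0}^{3} e^(−μ) μ^j/j! ≈ 0.6472.

0.6472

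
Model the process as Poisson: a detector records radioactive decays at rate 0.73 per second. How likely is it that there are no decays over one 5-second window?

0.0260

Over the interval, μ = 0.73 × 5 = 3.65 (a 5-second window = 5 seconds).
P(N = 0) = e^(−μ) μ^0/0! = e^(−3.65) · 3.65^0/1 ≈ 0.0260.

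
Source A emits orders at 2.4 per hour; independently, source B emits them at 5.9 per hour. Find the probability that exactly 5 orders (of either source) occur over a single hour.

Independent Poisson processes superpose: combined rate λ = 2.4 + 5.9 = 8.3 per hour.
So μ = 8.3.
P(N = 5) = e^(−8.3) · 8.3^5/5! ≈ 0.0816.

0.0816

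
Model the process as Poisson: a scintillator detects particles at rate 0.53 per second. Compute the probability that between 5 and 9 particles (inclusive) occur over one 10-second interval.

Over the interval, μ = 0.53 × 10 = 5.3 (a 10-second interval = 10 seconds).
P(5 ≤ N ≤ 9) = Σ_{j=5}^{9} e^(−5.3) · 5.3^j/j! ≈ 0.5664.

0.5664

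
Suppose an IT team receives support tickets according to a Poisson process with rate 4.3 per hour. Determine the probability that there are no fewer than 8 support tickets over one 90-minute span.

0.3199

Over the interval, μ = 4.3 × 1.5 = 6.45 (a 90-minute span = 1.5 hours).
P(N ≥ 8) = 1 − P(N ≤ 7) = 1 − Σ_{j=0}^{7} e^(−μ) μ^j/j! ≈ 0.3199.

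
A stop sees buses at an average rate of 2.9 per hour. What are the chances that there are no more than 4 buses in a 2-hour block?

Over the interval, μ = 2.9 × 2 = 5.8 (a 2-hour block = 2 hours).
P(N ≤ 4) = Σ_{j=0}^{4} e^(−μ) μ^j/j! ≈ 0.3127.

0.3127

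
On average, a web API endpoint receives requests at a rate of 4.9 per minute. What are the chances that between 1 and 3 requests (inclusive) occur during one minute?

With mean μ = 4.9 per minute,
P(1 ≤ N ≤ 3) = Σ_{j=1}^{3} e^(−4.9) · 4.9^j/j! ≈ 0.2719.

0.2719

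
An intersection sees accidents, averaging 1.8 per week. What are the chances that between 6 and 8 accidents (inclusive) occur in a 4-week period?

Over the interval, μ = 1.8 × 4 = 7.2 (a 4-week period = 4 weeks).
P(6 ≤ N ≤ 8) = Σ_{j=6}^{8} e^(−7.2) · 7.2^j/j! ≈ 0.4268.

0.4268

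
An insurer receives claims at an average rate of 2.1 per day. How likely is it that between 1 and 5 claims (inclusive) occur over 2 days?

Over the interval, μ = 2.1 × 2 = 4.2 (2 days).
P(1 ≤ N ≤ 5) = Σ_{j=1}^{5} e^(−4.2) · 4.2^j/j! ≈ 0.7381.

0.7381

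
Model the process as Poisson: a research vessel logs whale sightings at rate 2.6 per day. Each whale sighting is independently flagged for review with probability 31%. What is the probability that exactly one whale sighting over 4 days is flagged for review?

0.1283

Thinning: the whale sightings that are flagged for review themselves form a Poisson process with rate 0.31 × 2.6 = 0.806 per day.
Over the interval, μ = 0.806 × 4 = 3.224 (4 days).
P(N = 1) = e^(−3.224) · 3.224^1/1! ≈ 0.1283.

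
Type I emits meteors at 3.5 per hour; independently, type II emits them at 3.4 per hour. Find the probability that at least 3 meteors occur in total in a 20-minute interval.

0.4040

Independent Poisson processes superpose: combined rate λ = 3.5 + 3.4 = 6.9 per hour.
Over the interval, μ = 6.9 × 1/3 = 2.3 (a 20-minute interval = 1/3 hours).
P(N ≥ 3) = 1 − P(N ≤ 2) ≈ 0.4040.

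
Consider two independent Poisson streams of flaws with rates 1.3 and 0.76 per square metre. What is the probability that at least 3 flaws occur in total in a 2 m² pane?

0.7790

Independent Poisson processes superpose: combined rate λ = 1.3 + 0.76 = 2.06 per square metre.
Over the interval, μ = 2.06 × 2 = 4.12 (a 2 m² pane = 2 square metres).
P(N ≥ 3) = 1 − P(N ≤ 2) ≈ 0.7790.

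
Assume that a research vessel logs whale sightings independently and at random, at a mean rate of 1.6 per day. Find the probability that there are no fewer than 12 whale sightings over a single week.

0.4446

Over the interval, μ = 1.6 × 7 = 11.2 (a week = 7 days).
P(N ≥ 12) = 1 − P(N ≤ 11) = 1 − Σ_{j=0}^{11} e^(−μ) μ^j/j! ≈ 0.4446.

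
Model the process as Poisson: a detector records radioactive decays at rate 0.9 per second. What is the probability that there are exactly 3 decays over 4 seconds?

Over the interval, μ = 0.9 × 4 = 3.6 (4 seconds).
P(N = 3) = e^(−μ) μ^3/3! = e^(−3.6) · 3.6^3/6 ≈ 0.2125.

0.2125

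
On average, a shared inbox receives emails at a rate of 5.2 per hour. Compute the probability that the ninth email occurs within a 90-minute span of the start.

Over the interval, μ = 5.2 × 1.5 = 7.8 (a 90-minute span = 1.5 hours).
The ninth arrival falls in the interval iff at least 9 events occur there: P(S_9 ≤ t) = P(N ≥ 9) = 1 − P(N ≤ 8) ≈ 0.3796.

0.3796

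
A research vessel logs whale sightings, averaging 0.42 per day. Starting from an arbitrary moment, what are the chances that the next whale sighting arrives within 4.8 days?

0.8668

Inter-arrival times are exponential with rate λ = 0.42 per day.
P(T ≤ 4.8) = 1 − e^(−λt) = 1 − e^(−0.42 × 4.8) = 1 − e^(−2.016) ≈ 0.8668.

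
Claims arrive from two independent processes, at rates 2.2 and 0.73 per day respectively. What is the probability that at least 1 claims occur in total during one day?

0.9466

Independent Poisson processes superpose: combined rate λ = 2.2 + 0.73 = 2.93 per day.
So μ = 2.93.
P(N ≥ 1) = 1 − P(N ≤ 0) ≈ 0.9466.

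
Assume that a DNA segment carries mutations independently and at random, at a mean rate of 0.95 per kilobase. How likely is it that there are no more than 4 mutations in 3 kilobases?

0.8398

Over the interval, μ = 0.95 × 3 = 2.85 (3 kilobases).
P(N ≤ 4) = Σ_{j=0}^{4} e^(−μ) μ^j/j! ≈ 0.8398.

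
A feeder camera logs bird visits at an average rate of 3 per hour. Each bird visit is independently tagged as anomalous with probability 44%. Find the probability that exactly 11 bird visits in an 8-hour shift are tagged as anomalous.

0.1183

Thinning: the bird visits that are tagged as anomalous themselves form a Poisson process with rate 0.44 × 3 = 1.32 per hour.
Over the interval, μ = 1.32 × 8 = 10.56 (an 8-hour shift = 8 hours).
P(N = 11) = e^(−10.56) · 10.56^11/11! ≈ 0.1183.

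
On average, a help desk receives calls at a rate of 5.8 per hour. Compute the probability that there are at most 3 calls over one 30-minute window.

0.6696

Over the interval, μ = 5.8 × 0.5 = 2.9 (a 30-minute window = 0.5 hours).
P(N ≤ 3) = Σ_{j=0}^{3} e^(−μ) μ^j/j! ≈ 0.6696.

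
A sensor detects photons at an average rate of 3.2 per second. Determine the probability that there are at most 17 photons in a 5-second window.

Over the interval, μ = 3.2 × 5 = 16 (a 5-second window = 5 seconds).
P(N ≤ 17) = Σ_{j=0}^{17} e^(−μ) μ^j/j! ≈ 0.6593.

0.6593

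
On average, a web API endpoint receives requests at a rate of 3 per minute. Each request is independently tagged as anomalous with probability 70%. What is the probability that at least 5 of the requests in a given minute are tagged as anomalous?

0.0621

Thinning: the requests that are tagged as anomalous themselves form a Poisson process with rate 0.7 × 3 = 2.1 per minute.
So μ = 2.1.
P(N ≥ 5) = 1 − P(N ≤ 4) ≈ 0.0621.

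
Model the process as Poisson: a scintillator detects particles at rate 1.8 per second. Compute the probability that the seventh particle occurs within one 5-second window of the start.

Over the interval, μ = 1.8 × 5 = 9 (a 5-second window = 5 seconds).
The seventh arrival falls in the interval iff at least 7 events occur there: P(S_7 ≤ t) = P(N ≥ 7) = 1 − P(N ≤ 6) ≈ 0.7932.

0.7932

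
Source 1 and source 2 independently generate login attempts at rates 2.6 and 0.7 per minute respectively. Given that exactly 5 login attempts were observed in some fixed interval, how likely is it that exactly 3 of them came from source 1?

Given the total, each event is independently from source 1 with probability p = λ_1/(λ_1+λ_2) = 2.6/3.3 ≈ 0.7879.
So K ~ Binomial(5, 2.6/3.3): P(K = 3) = C(5,3) · (2.6/3.3)^3 · (0.7/3.3)^2 ≈ 0.2201.

0.2201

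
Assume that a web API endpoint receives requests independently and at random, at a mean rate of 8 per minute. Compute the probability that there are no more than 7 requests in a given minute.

With mean μ = 8 per minute,
P(N ≤ 7) = Σ_{j=0}^{7} e^(−μ) μ^j/j! ≈ 0.4530.

0.4530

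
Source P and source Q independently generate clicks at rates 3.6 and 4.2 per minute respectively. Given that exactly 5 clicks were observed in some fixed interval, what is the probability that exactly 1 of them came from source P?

Given the total, each event is independently from source P with probability p = λ_P/(λ_P+λ_Q) = 3.6/7.8 ≈ 0.4615.
So K ~ Binomial(5, 3.6/7.8): P(K = 1) = C(5,1) · (3.6/7.8)^1 · (4.2/7.8)^4 ≈ 0.1940.

0.1940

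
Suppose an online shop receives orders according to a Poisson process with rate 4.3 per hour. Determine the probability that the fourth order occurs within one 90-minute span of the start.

0.8847

Over the interval, μ = 4.3 × 1.5 = 6.45 (a 90-minute span = 1.5 hours).
The fourth arrival falls in the interval iff at least 4 events occur there: P(S_4 ≤ t) = P(N ≥ 4) = 1 − P(N ≤ 3) ≈ 0.8847.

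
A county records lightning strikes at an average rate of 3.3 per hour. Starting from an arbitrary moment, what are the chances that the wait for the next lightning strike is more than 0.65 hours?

0.1171

The wait for the next event is exponential with rate λ = 3.3 per hour.
P(T > 0.65) = e^(−λt) = e^(−3.3 × 0.65) = e^(−2.145) ≈ 0.1171.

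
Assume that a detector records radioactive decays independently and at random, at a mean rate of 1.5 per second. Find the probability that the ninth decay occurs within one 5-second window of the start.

Over the interval, μ = 1.5 × 5 = 7.5 (a 5-second window = 5 seconds).
The ninth arrival falls in the interval iff at least 9 events occur there: P(S_9 ≤ t) = P(N ≥ 9) = 1 − P(N ≤ 8) ≈ 0.3380.

0.3380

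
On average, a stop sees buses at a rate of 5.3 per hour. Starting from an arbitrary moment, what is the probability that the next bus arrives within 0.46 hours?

Inter-arrival times are exponential with rate λ = 5.3 per hour.
P(T ≤ 0.46) = 1 − e^(−λt) = 1 − e^(−5.3 × 0.46) = 1 − e^(−2.438) ≈ 0.9127.

0.9127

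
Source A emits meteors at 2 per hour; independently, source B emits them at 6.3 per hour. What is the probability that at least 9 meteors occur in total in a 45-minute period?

0.1768

Independent Poisson processes superpose: combined rate λ = 2 + 6.3 = 8.3 per hour.
Over the interval, μ = 8.3 × 0.75 = 6.225 (a 45-minute period = 0.75 hours).
P(N ≥ 9) = 1 − P(N ≤ 8) ≈ 0.1768.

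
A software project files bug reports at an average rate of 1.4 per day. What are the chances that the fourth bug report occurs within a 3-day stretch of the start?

Over the interval, μ = 1.4 × 3 = 4.2 (a 3-day stretch = 3 days).
The fourth arrival falls in the interval iff at least 4 events occur there: P(S_4 ≤ t) = P(N ≥ 4) = 1 − P(N ≤ 3) ≈ 0.6046.

0.6046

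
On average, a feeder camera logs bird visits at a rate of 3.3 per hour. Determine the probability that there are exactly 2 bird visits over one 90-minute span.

0.0868

Over the interval, μ = 3.3 × 1.5 = 4.95 (a 90-minute span = 1.5 hours).
P(N = 2) = e^(−μ) μ^2/2! = e^(−4.95) · 4.95^2/2 ≈ 0.0868.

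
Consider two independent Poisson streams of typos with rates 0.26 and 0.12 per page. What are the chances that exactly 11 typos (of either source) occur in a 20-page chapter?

0.0613

Independent Poisson processes superpose: combined rate λ = 0.26 + 0.12 = 0.38 per page.
Over the interval, μ = 0.38 × 20 = 7.6 (a 20-page chapter = 20 pages).
P(N = 11) = e^(−7.6) · 7.6^11/11! ≈ 0.0613.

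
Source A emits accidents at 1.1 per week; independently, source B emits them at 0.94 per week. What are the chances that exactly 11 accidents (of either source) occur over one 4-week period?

0.0765

Independent Poisson processes superpose: combined rate λ = 1.1 + 0.94 = 2.04 per week.
Over the interval, μ = 2.04 × 4 = 8.16 (a 4-week period = 4 weeks).
P(N = 11) = e^(−8.16) · 8.16^11/11! ≈ 0.0765.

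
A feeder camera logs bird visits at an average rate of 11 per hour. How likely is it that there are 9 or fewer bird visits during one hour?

0.3405

With mean μ = 11 per hour,
P(N ≤ 9) = Σ_{j=0}^{9} e^(−μ) μ^j/j! ≈ 0.3405.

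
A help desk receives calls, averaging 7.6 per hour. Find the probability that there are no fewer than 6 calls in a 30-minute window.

0.1844

Over the interval, μ = 7.6 × 0.5 = 3.8 (a 30-minute window = 0.5 hours).
P(N ≥ 6) = 1 − P(N ≤ 5) = 1 − Σ_{j=0}^{5} e^(−μ) μ^j/j! ≈ 0.1844.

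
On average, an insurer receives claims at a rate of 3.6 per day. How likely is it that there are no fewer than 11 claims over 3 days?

0.5160

Over the interval, μ = 3.6 × 3 = 10.8 (3 days).
P(N ≥ 11) = 1 − P(N ≤ 10) = 1 − Σ_{j=0}^{10} e^(−μ) μ^j/j! ≈ 0.5160.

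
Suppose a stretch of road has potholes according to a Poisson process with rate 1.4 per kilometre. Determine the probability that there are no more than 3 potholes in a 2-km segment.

0.6919

Over the interval, μ = 1.4 × 2 = 2.8 (a 2-km segment = 2 kilometres).
P(N ≤ 3) = Σ_{j=0}^{3} e^(−μ) μ^j/j! ≈ 0.6919.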